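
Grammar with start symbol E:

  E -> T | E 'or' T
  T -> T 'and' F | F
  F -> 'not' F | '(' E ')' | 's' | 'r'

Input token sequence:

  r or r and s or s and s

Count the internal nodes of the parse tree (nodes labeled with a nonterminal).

[E [E [E [T [F r]]] or [T [T [F r]] and [F s]]] or [T [T [F s]] and [F s]]]

13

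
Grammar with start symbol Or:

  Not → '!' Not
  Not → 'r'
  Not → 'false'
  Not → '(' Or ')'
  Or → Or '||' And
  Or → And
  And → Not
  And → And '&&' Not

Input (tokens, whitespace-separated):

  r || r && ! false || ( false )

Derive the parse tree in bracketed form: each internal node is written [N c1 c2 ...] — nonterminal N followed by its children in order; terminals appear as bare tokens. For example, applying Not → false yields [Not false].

Or
Or || And
Or || And || And
And || And || And
Not || And || And
r || And || And
r || And && Not || And
r || Not && Not || And
r || r && Not || And
r || r && ! Not || And
r || r && ! false || And
r || r && ! false || Not
r || r && ! false || ( Or )
r || r && ! false || ( And )
r || r && ! false || ( Not )
r || r && ! false || ( false )

[Or [Or [Or [And [Not r]]] || [And [And [Not r]] && [Not ! [Not false]]]] || [And [Not ( [Or [And [Not false]]] )]]]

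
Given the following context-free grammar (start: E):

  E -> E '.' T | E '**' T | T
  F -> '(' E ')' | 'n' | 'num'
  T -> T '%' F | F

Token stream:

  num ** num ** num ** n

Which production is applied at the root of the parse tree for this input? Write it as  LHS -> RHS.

E -> E '**' T

[E [E [E [E [T [F num]]] ** [T [F num]]] ** [T [F num]]] ** [T [F n]]]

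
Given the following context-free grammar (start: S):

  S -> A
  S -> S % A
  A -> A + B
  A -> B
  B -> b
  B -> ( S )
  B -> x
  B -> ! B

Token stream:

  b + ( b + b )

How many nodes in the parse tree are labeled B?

4

[S [A [A [B b]] + [B ( [S [A [A [B b]] + [B b]]] )]]]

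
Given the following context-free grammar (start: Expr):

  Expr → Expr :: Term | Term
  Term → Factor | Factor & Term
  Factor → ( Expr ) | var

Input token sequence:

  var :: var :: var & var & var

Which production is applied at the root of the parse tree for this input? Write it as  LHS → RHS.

Expr → Expr :: Term

[Expr [Expr [Expr [Term [Factor var]]] :: [Term [Factor var]]] :: [Term [Factor var] & [Term [Factor var] & [Term [Factor var]]]]]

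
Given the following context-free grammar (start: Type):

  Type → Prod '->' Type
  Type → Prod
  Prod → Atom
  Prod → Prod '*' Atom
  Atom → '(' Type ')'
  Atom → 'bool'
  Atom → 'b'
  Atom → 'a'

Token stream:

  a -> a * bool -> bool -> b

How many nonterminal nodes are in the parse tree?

14

[Type [Prod [Atom a]] -> [Type [Prod [Prod [Atom a]] * [Atom bool]] -> [Type [Prod [Atom bool]] -> [Type [Prod [Atom b]]]]]]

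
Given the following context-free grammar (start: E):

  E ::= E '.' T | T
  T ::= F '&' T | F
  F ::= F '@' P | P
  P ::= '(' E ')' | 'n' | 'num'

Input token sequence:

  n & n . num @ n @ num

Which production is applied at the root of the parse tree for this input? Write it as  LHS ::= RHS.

[E [E [T [F [P n]] & [T [F [P n]]]]] . [T [F [F [F [P num]] @ [P n]] @ [P num]]]]

E ::= E '.' T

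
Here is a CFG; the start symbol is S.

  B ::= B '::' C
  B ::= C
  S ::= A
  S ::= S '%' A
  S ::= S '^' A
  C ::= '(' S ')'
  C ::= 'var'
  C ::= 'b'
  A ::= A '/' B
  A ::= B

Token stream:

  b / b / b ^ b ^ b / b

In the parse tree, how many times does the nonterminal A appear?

[S [S [S [A [A [A [B [C b]]] / [B [C b]]] / [B [C b]]]] ^ [A [B [C b]]]] ^ [A [A [B [C b]]] / [B [C b]]]]

6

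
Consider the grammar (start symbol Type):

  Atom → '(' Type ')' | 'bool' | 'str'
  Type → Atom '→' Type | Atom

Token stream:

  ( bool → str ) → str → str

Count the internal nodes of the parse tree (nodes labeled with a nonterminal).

10

[Type [Atom ( [Type [Atom bool] → [Type [Atom str]]] )] → [Type [Atom str] → [Type [Atom str]]]]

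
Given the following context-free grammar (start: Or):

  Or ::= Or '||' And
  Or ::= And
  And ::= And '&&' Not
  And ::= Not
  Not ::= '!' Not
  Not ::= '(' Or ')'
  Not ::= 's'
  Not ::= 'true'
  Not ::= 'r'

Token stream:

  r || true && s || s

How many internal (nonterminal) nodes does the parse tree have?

[Or [Or [Or [And [Not r]]] || [And [And [Not true]] && [Not s]]] || [And [Not s]]]

11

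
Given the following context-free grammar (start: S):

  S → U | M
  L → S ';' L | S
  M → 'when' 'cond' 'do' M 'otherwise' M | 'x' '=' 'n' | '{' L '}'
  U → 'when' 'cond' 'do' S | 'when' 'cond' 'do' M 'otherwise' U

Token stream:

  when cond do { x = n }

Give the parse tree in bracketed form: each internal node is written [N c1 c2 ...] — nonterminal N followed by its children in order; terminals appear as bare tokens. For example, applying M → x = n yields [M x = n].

S
U
when cond do S
when cond do M
when cond do { L }
when cond do { S }
when cond do { M }
when cond do { x = n }

[S [U when cond do [S [M { [L [S [M x = n]]] }]]]]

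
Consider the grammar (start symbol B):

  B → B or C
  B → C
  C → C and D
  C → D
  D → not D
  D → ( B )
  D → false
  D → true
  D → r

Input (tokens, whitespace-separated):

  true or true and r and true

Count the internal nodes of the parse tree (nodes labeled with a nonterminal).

[B [B [C [D true]]] or [C [C [C [D true]] and [D r]] and [D true]]]

10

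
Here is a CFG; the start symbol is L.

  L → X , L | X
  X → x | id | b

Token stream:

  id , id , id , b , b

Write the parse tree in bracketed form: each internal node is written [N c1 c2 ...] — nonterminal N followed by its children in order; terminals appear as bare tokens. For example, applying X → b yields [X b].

L
X , L
id , L
id , X , L
id , id , L
id , id , X , L
id , id , id , L
id , id , id , X , L
id , id , id , b , L
id , id , id , b , X
id , id , id , b , b

[L [X id] , [L [X id] , [L [X id] , [L [X b] , [L [X b]]]]]]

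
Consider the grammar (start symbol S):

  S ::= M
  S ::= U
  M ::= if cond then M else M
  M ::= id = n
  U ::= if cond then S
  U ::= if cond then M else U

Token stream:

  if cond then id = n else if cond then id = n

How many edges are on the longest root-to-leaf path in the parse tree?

5

[S [U if cond then [M id = n] else [U if cond then [S [M id = n]]]]]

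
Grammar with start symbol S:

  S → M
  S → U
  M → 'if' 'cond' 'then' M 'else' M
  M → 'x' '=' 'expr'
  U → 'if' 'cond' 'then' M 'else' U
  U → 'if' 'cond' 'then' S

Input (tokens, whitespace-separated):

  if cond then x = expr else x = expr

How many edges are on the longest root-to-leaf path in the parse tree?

[S [M if cond then [M x = expr] else [M x = expr]]]

3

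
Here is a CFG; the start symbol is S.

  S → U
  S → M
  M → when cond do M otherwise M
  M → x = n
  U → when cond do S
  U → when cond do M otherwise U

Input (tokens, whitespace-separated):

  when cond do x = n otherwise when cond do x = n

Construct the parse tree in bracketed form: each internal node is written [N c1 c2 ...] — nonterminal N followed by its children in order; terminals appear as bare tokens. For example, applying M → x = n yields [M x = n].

S
U
when cond do M otherwise U
when cond do x = n otherwise U
when cond do x = n otherwise when cond do S
when cond do x = n otherwise when cond do M
when cond do x = n otherwise when cond do x = n

[S [U when cond do [M x = n] otherwise [U when cond do [S [M x = n]]]]]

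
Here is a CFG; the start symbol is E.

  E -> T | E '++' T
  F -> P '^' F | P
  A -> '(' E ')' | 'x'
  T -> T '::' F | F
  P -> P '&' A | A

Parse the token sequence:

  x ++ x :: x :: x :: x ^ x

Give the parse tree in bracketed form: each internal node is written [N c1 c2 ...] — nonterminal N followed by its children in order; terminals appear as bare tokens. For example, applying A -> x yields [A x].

[E [E [T [F [P [A x]]]]] ++ [T [T [T [T [F [P [A x]]]] :: [F [P [A x]]]] :: [F [P [A x]]]] :: [F [P [A x]] ^ [F [P [A x]]]]]]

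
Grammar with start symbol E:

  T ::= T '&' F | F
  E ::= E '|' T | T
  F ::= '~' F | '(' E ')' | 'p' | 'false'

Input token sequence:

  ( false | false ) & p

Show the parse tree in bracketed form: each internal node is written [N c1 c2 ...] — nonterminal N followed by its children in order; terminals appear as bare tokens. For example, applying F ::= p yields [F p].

[E [T [T [F ( [E [E [T [F false]]] | [T [F false]]] )]] & [F p]]]

E
T
T & F
F & F
( E ) & F
( E | T ) & F
( T | T ) & F
( F | T ) & F
( false | T ) & F
( false | F ) & F
( false | false ) & F
( false | false ) & p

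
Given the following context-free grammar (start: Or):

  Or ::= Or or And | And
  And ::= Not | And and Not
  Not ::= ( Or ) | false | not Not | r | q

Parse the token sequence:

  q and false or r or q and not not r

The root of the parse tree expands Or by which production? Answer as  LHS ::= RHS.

Or ::= Or or And

[Or [Or [Or [And [And [Not q]] and [Not false]]] or [And [Not r]]] or [And [And [Not q]] and [Not not [Not not [Not r]]]]]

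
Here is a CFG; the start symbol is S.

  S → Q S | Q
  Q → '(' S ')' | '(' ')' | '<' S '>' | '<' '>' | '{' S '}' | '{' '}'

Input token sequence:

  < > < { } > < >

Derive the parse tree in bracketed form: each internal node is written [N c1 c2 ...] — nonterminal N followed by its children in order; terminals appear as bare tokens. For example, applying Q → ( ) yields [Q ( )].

[S [Q < >] [S [Q < [S [Q { }]] >] [S [Q < >]]]]

S
Q S
< > S
< > Q S
< > < S > S
< > < Q > S
< > < { } > S
< > < { } > Q
< > < { } > < >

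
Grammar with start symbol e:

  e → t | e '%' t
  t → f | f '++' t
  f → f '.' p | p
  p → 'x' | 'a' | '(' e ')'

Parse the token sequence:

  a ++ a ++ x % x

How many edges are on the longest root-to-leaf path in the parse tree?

7

[e [e [t [f [p a]] ++ [t [f [p a]] ++ [t [f [p x]]]]]] % [t [f [p x]]]]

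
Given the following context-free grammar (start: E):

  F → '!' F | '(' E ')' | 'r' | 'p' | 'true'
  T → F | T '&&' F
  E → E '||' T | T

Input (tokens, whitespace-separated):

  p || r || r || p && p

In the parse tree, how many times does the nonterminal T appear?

5

[E [E [E [E [T [F p]]] || [T [F r]]] || [T [F r]]] || [T [T [F p]] && [F p]]]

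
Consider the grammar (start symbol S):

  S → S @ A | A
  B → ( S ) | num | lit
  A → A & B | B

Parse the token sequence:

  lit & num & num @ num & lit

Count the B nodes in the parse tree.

[S [S [A [A [A [B lit]] & [B num]] & [B num]]] @ [A [A [B num]] & [B lit]]]

5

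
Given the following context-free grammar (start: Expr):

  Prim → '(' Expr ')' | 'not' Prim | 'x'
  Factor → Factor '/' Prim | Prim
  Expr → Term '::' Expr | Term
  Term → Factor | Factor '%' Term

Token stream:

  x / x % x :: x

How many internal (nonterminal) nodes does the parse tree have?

[Expr [Term [Factor [Factor [Prim x]] / [Prim x]] % [Term [Factor [Prim x]]]] :: [Expr [Term [Factor [Prim x]]]]]

13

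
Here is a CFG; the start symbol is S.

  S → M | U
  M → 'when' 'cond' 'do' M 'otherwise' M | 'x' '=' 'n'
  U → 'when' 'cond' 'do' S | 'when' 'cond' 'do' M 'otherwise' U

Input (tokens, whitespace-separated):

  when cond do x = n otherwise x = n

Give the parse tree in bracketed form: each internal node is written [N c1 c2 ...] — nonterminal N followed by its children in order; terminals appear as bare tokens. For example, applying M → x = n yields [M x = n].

[S [M when cond do [M x = n] otherwise [M x = n]]]

S
M
when cond do M otherwise M
when cond do x = n otherwise M
when cond do x = n otherwise x = n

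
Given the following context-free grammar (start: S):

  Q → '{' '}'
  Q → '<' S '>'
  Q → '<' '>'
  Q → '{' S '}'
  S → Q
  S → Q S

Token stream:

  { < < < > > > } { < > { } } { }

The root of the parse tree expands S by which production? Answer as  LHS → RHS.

S → Q S

[S [Q { [S [Q < [S [Q < [S [Q < >]] >]] >]] }] [S [Q { [S [Q < >] [S [Q { }]]] }] [S [Q { }]]]]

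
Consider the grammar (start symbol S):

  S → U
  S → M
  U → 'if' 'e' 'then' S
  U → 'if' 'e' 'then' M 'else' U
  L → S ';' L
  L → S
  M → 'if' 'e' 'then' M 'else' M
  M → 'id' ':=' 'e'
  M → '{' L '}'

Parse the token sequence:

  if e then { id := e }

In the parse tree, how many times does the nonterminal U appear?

1

[S [U if e then [S [M { [L [S [M id := e]]] }]]]]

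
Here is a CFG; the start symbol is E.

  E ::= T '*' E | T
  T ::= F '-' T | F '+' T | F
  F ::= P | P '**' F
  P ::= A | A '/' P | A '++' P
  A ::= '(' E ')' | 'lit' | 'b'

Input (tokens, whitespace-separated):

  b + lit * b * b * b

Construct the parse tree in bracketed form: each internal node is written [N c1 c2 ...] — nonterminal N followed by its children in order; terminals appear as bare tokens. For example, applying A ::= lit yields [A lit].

[E [T [F [P [A b]]] + [T [F [P [A lit]]]]] * [E [T [F [P [A b]]]] * [E [T [F [P [A b]]]] * [E [T [F [P [A b]]]]]]]]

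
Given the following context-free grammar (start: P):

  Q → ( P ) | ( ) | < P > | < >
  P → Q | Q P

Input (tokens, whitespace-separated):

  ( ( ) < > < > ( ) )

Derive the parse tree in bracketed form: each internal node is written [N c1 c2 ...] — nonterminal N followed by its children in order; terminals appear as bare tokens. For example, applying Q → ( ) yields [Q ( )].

[P [Q ( [P [Q ( )] [P [Q < >] [P [Q < >] [P [Q ( )]]]]] )]]

P
Q
( P )
( Q P )
( ( ) P )
( ( ) Q P )
( ( ) < > P )
( ( ) < > Q P )
( ( ) < > < > P )
( ( ) < > < > Q )
( ( ) < > < > ( ) )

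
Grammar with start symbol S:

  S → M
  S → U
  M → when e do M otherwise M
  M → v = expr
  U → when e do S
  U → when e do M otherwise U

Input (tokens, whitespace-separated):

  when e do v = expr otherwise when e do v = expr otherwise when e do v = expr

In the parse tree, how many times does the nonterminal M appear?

3

[S [U when e do [M v = expr] otherwise [U when e do [M v = expr] otherwise [U when e do [S [M v = expr]]]]]]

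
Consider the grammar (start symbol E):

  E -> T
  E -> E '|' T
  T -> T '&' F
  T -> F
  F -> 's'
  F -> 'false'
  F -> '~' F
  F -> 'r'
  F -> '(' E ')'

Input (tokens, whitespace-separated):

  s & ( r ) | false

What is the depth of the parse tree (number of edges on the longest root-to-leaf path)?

7

[E [E [T [T [F s]] & [F ( [E [T [F r]]] )]]] | [T [F false]]]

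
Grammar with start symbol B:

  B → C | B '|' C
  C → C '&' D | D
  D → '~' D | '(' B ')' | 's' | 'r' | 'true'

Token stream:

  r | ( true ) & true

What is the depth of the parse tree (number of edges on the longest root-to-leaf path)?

7

[B [B [C [D r]]] | [C [C [D ( [B [C [D true]]] )]] & [D true]]]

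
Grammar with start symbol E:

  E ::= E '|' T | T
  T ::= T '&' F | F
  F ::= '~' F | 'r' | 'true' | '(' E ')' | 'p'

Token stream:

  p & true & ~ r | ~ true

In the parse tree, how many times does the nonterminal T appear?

4

[E [E [T [T [T [F p]] & [F true]] & [F ~ [F r]]]] | [T [F ~ [F true]]]]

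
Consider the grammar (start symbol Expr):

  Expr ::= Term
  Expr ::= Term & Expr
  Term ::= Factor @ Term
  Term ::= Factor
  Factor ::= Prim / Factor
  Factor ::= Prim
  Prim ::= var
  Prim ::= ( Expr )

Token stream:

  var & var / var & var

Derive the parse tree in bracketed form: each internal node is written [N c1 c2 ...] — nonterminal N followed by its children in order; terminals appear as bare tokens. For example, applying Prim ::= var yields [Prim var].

[Expr [Term [Factor [Prim var]]] & [Expr [Term [Factor [Prim var] / [Factor [Prim var]]]] & [Expr [Term [Factor [Prim var]]]]]]

Expr
Term & Expr
Factor & Expr
Prim & Expr
var & Expr
var & Term & Expr
var & Factor & Expr
var & Prim / Factor & Expr
var & var / Factor & Expr
var & var / Prim & Expr
var & var / var & Expr
var & var / var & Term
var & var / var & Factor
var & var / var & Prim
var & var / var & var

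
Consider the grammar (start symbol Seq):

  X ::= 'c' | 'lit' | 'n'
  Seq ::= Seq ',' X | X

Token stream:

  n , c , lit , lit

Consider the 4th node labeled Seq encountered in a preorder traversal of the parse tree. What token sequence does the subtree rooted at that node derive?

n

[Seq [Seq [Seq [Seq [X n]] , [X c]] , [X lit]] , [X lit]]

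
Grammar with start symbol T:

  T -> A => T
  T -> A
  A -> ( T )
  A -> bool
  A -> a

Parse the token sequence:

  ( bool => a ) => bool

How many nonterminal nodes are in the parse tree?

[T [A ( [T [A bool] => [T [A a]]] )] => [T [A bool]]]

8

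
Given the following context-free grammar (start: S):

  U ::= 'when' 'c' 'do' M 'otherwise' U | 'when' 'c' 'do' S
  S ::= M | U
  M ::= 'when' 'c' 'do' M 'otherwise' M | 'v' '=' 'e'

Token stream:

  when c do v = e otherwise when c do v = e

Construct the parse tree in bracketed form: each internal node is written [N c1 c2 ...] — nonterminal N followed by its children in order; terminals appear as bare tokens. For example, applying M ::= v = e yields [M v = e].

[S [U when c do [M v = e] otherwise [U when c do [S [M v = e]]]]]

S
U
when c do M otherwise U
when c do v = e otherwise U
when c do v = e otherwise when c do S
when c do v = e otherwise when c do M
when c do v = e otherwise when c do v = e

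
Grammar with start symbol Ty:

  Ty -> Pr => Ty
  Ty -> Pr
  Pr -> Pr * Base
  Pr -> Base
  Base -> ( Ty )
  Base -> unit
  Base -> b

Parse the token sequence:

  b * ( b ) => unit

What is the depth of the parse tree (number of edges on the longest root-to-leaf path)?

[Ty [Pr [Pr [Base b]] * [Base ( [Ty [Pr [Base b]]] )]] => [Ty [Pr [Base unit]]]]

6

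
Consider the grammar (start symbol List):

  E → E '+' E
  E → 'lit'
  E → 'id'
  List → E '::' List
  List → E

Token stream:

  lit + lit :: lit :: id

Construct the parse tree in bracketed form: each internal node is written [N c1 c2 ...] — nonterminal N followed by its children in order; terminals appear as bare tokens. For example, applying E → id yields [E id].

[List [E [E lit] + [E lit]] :: [List [E lit] :: [List [E id]]]]

List
E :: List
E + E :: List
lit + E :: List
lit + lit :: List
lit + lit :: E :: List
lit + lit :: lit :: List
lit + lit :: lit :: E
lit + lit :: lit :: id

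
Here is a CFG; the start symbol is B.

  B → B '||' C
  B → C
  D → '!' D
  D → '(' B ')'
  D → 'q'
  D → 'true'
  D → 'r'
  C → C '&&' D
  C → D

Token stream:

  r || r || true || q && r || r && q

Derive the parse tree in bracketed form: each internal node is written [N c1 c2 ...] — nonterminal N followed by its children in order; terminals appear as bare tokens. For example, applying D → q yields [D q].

[B [B [B [B [B [C [D r]]] || [C [D r]]] || [C [D true]]] || [C [C [D q]] && [D r]]] || [C [C [D r]] && [D q]]]

B
B || C
B || C || C
B || C || C || C
B || C || C || C || C
C || C || C || C || C
D || C || C || C || C
r || C || C || C || C
r || D || C || C || C
r || r || C || C || C
r || r || D || C || C
r || r || true || C || C
r || r || true || C && D || C
r || r || true || D && D || C
r || r || true || q && D || C
r || r || true || q && r || C
r || r || true || q && r || C && D
r || r || true || q && r || D && D
r || r || true || q && r || r && D
r || r || true || q && r || r && q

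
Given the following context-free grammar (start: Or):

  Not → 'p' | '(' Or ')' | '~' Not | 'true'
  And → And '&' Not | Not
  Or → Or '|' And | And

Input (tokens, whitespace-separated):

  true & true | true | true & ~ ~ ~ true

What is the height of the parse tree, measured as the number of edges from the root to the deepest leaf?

6

[Or [Or [Or [And [And [Not true]] & [Not true]]] | [And [Not true]]] | [And [And [Not true]] & [Not ~ [Not ~ [Not ~ [Not true]]]]]]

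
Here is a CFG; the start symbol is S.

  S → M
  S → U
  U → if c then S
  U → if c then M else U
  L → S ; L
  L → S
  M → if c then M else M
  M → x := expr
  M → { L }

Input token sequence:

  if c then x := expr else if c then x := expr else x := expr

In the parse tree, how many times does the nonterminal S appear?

1

[S [M if c then [M x := expr] else [M if c then [M x := expr] else [M x := expr]]]]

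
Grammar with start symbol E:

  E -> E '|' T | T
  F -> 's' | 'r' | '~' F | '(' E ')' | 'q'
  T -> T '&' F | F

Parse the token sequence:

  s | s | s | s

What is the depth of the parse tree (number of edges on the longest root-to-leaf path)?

6

[E [E [E [E [T [F s]]] | [T [F s]]] | [T [F s]]] | [T [F s]]]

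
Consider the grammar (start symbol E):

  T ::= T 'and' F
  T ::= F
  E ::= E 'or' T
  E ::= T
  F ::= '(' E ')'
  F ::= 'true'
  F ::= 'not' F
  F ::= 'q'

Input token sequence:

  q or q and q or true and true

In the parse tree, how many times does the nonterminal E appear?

[E [E [E [T [F q]]] or [T [T [F q]] and [F q]]] or [T [T [F true]] and [F true]]]

3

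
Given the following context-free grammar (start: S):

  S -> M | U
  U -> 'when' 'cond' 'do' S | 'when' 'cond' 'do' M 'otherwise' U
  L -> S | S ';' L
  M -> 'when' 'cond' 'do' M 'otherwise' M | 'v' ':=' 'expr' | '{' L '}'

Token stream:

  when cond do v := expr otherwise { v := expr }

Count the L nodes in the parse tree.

1

[S [M when cond do [M v := expr] otherwise [M { [L [S [M v := expr]]] }]]]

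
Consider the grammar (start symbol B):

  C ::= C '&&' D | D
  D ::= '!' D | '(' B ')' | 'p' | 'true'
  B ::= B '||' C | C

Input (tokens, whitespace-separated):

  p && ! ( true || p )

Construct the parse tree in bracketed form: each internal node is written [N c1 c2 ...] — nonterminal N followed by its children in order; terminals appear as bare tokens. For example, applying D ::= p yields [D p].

B
C
C && D
D && D
p && D
p && ! D
p && ! ( B )
p && ! ( B || C )
p && ! ( C || C )
p && ! ( D || C )
p && ! ( true || C )
p && ! ( true || D )
p && ! ( true || p )

[B [C [C [D p]] && [D ! [D ( [B [B [C [D true]]] || [C [D p]]] )]]]]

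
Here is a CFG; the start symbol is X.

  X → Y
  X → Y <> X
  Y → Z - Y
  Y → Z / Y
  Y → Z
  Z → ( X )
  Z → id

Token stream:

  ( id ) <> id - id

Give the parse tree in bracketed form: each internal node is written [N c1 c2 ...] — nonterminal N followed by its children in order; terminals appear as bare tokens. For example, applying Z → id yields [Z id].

X
Y <> X
Z <> X
( X ) <> X
( Y ) <> X
( Z ) <> X
( id ) <> X
( id ) <> Y
( id ) <> Z - Y
( id ) <> id - Y
( id ) <> id - Z
( id ) <> id - id

[X [Y [Z ( [X [Y [Z id]]] )]] <> [X [Y [Z id] - [Y [Z id]]]]]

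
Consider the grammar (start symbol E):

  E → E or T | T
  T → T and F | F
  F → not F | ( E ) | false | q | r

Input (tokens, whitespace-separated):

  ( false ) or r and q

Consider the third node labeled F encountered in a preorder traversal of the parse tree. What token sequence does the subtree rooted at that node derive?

r

[E [E [T [F ( [E [T [F false]]] )]]] or [T [T [F r]] and [F q]]]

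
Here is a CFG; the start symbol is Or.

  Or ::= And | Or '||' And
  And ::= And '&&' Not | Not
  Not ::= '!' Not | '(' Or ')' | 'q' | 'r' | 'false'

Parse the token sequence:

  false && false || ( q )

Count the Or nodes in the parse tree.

3

[Or [Or [And [And [Not false]] && [Not false]]] || [And [Not ( [Or [And [Not q]]] )]]]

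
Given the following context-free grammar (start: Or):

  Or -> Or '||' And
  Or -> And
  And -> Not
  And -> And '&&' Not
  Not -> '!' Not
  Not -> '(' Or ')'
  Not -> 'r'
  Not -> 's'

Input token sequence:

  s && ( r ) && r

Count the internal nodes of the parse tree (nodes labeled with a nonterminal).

[Or [And [And [And [Not s]] && [Not ( [Or [And [Not r]]] )]] && [Not r]]]

10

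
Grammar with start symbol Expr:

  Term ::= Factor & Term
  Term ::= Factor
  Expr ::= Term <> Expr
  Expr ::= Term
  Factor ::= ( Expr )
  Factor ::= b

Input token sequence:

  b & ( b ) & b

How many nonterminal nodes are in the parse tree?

10

[Expr [Term [Factor b] & [Term [Factor ( [Expr [Term [Factor b]]] )] & [Term [Factor b]]]]]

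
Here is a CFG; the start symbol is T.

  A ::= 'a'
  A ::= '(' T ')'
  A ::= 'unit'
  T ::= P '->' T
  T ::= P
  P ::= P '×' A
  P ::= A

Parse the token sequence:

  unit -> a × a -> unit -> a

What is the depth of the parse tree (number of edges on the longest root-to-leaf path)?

[T [P [A unit]] -> [T [P [P [A a]] × [A a]] -> [T [P [A unit]] -> [T [P [A a]]]]]]

6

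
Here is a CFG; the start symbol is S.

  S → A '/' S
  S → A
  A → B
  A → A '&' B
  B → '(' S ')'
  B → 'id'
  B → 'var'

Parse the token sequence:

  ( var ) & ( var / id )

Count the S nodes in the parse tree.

[S [A [A [B ( [S [A [B var]]] )]] & [B ( [S [A [B var]] / [S [A [B id]]]] )]]]

4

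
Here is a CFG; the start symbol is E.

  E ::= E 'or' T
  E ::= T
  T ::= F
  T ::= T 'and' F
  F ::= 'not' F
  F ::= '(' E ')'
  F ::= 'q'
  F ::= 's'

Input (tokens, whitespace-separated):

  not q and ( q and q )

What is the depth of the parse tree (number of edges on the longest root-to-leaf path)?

[E [T [T [F not [F q]]] and [F ( [E [T [T [F q]] and [F q]]] )]]]

7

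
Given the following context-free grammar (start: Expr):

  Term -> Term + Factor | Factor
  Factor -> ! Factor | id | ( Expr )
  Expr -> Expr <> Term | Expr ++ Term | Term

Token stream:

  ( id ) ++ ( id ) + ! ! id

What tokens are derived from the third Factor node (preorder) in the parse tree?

( id )

[Expr [Expr [Term [Factor ( [Expr [Term [Factor id]]] )]]] ++ [Term [Term [Factor ( [Expr [Term [Factor id]]] )]] + [Factor ! [Factor ! [Factor id]]]]]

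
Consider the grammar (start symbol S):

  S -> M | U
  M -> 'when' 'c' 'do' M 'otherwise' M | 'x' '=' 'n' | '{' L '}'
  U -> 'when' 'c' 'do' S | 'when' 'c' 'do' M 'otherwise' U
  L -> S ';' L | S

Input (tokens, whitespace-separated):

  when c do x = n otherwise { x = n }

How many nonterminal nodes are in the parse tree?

7

[S [M when c do [M x = n] otherwise [M { [L [S [M x = n]]] }]]]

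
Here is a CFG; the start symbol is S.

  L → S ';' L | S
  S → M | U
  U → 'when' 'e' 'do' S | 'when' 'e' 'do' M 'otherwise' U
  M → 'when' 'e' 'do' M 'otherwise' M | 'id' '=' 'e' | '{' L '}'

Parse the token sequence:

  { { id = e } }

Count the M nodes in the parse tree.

3

[S [M { [L [S [M { [L [S [M id = e]]] }]]] }]]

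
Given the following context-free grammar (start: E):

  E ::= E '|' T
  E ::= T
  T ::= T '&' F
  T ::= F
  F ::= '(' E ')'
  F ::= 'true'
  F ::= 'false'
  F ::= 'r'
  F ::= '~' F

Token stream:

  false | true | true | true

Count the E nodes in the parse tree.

4

[E [E [E [E [T [F false]]] | [T [F true]]] | [T [F true]]] | [T [F true]]]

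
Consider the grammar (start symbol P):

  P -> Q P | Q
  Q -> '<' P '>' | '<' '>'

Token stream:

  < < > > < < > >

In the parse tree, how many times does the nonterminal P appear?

4

[P [Q < [P [Q < >]] >] [P [Q < [P [Q < >]] >]]]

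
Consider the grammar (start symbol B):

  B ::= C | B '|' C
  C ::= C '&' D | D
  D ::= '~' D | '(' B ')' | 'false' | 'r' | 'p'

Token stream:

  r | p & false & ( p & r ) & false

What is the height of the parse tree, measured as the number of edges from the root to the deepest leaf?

8

[B [B [C [D r]]] | [C [C [C [C [D p]] & [D false]] & [D ( [B [C [C [D p]] & [D r]]] )]] & [D false]]]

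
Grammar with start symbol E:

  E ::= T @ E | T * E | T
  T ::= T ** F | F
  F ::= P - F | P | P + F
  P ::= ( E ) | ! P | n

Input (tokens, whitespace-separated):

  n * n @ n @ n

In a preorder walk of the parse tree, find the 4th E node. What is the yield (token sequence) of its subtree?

n

[E [T [F [P n]]] * [E [T [F [P n]]] @ [E [T [F [P n]]] @ [E [T [F [P n]]]]]]]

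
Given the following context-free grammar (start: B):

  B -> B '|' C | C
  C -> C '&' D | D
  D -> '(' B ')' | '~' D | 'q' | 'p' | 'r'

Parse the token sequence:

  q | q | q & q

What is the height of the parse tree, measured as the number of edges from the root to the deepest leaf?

[B [B [B [C [D q]]] | [C [D q]]] | [C [C [D q]] & [D q]]]

5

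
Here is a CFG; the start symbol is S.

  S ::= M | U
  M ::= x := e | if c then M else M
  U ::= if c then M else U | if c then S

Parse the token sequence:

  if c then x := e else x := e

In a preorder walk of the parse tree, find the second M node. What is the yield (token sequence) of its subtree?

x := e

[S [M if c then [M x := e] else [M x := e]]]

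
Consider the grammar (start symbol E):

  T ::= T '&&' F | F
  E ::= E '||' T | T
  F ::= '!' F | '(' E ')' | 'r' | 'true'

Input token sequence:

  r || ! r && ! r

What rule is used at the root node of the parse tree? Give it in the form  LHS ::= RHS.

E ::= E '||' T

[E [E [T [F r]]] || [T [T [F ! [F r]]] && [F ! [F r]]]]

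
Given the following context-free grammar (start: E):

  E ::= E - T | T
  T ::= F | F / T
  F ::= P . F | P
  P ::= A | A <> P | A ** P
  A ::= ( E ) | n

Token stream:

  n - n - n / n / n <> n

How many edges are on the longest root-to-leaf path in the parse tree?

8

[E [E [E [T [F [P [A n]]]]] - [T [F [P [A n]]]]] - [T [F [P [A n]]] / [T [F [P [A n]]] / [T [F [P [A n] <> [P [A n]]]]]]]]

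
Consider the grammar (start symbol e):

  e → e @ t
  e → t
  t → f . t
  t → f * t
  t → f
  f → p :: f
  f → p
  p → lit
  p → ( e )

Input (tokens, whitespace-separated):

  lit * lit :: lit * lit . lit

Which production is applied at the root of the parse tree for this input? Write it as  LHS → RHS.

[e [t [f [p lit]] * [t [f [p lit] :: [f [p lit]]] * [t [f [p lit]] . [t [f [p lit]]]]]]]

e → t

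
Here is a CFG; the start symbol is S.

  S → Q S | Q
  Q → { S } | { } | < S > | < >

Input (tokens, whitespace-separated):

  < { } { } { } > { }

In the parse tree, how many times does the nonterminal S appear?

5

[S [Q < [S [Q { }] [S [Q { }] [S [Q { }]]]] >] [S [Q { }]]]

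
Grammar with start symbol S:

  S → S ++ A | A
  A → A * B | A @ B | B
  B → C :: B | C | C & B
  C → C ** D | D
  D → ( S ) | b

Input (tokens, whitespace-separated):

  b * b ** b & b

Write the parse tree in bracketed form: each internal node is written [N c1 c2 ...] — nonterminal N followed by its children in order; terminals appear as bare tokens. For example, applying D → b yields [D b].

[S [A [A [B [C [D b]]]] * [B [C [C [D b]] ** [D b]] & [B [C [D b]]]]]]

S
A
A * B
B * B
C * B
D * B
b * B
b * C & B
b * C ** D & B
b * D ** D & B
b * b ** D & B
b * b ** b & B
b * b ** b & C
b * b ** b & D
b * b ** b & b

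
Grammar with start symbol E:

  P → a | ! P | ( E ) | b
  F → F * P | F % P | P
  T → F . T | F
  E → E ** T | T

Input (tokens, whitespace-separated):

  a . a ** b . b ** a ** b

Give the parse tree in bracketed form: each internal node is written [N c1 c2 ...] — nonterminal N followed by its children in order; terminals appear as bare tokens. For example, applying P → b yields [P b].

E
E ** T
E ** T ** T
E ** T ** T ** T
T ** T ** T ** T
F . T ** T ** T ** T
P . T ** T ** T ** T
a . T ** T ** T ** T
a . F ** T ** T ** T
a . P ** T ** T ** T
a . a ** T ** T ** T
a . a ** F . T ** T ** T
a . a ** P . T ** T ** T
a . a ** b . T ** T ** T
a . a ** b . F ** T ** T
a . a ** b . P ** T ** T
a . a ** b . b ** T ** T
a . a ** b . b ** F ** T
a . a ** b . b ** P ** T
a . a ** b . b ** a ** T
a . a ** b . b ** a ** F
a . a ** b . b ** a ** P
a . a ** b . b ** a ** b

[E [E [E [E [T [F [P a]] . [T [F [P a]]]]] ** [T [F [P b]] . [T [F [P b]]]]] ** [T [F [P a]]]] ** [T [F [P b]]]]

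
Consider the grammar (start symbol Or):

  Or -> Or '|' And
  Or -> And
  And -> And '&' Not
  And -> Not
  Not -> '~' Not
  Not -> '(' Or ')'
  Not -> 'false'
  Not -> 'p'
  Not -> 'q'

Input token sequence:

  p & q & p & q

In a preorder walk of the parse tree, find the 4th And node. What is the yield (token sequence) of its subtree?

p

[Or [And [And [And [And [Not p]] & [Not q]] & [Not p]] & [Not q]]]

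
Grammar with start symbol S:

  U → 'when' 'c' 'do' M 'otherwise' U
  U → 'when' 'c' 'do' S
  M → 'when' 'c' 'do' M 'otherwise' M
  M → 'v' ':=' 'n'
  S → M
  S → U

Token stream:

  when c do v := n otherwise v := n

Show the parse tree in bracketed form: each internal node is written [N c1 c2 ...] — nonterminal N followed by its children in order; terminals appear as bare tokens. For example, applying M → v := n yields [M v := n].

S
M
when c do M otherwise M
when c do v := n otherwise M
when c do v := n otherwise v := n

[S [M when c do [M v := n] otherwise [M v := n]]]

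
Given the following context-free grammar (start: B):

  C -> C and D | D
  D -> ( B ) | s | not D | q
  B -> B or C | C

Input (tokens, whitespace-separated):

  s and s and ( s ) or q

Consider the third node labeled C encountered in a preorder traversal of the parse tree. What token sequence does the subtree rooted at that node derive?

s

[B [B [C [C [C [D s]] and [D s]] and [D ( [B [C [D s]]] )]]] or [C [D q]]]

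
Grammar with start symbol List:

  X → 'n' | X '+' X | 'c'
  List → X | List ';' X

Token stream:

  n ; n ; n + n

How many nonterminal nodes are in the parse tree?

8

[List [List [List [X n]] ; [X n]] ; [X [X n] + [X n]]]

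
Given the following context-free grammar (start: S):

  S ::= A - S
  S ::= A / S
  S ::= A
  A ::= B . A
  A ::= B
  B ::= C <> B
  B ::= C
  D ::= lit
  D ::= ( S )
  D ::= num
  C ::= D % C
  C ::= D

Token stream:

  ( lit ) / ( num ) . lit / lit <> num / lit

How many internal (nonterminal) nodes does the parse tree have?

[S [A [B [C [D ( [S [A [B [C [D lit]]]]] )]]]] / [S [A [B [C [D ( [S [A [B [C [D num]]]]] )]]] . [A [B [C [D lit]]]]] / [S [A [B [C [D lit]] <> [B [C [D num]]]]] / [S [A [B [C [D lit]]]]]]]]

37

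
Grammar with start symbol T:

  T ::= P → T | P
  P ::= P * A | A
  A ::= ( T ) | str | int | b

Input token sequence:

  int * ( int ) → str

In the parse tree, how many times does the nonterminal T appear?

[T [P [P [A int]] * [A ( [T [P [A int]]] )]] → [T [P [A str]]]]

3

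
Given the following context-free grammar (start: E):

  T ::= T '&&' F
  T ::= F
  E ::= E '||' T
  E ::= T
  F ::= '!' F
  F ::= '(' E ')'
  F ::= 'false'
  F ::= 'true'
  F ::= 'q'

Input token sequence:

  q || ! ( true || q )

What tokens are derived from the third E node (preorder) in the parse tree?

true || q

[E [E [T [F q]]] || [T [F ! [F ( [E [E [T [F true]]] || [T [F q]]] )]]]]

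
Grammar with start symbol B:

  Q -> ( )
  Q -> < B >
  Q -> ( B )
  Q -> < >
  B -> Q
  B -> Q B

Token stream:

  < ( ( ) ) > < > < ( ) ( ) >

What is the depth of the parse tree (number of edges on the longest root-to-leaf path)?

7

[B [Q < [B [Q ( [B [Q ( )]] )]] >] [B [Q < >] [B [Q < [B [Q ( )] [B [Q ( )]]] >]]]]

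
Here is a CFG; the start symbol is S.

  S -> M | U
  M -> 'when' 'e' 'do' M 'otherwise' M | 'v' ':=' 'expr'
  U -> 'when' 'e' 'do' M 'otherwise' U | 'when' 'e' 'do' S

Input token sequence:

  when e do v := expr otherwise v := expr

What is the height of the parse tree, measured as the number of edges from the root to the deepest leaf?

[S [M when e do [M v := expr] otherwise [M v := expr]]]

3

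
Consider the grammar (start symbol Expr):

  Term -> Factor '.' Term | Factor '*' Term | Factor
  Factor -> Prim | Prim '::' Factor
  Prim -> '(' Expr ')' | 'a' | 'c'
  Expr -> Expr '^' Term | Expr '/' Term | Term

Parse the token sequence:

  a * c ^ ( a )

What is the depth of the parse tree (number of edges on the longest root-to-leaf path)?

8

[Expr [Expr [Term [Factor [Prim a]] * [Term [Factor [Prim c]]]]] ^ [Term [Factor [Prim ( [Expr [Term [Factor [Prim a]]]] )]]]]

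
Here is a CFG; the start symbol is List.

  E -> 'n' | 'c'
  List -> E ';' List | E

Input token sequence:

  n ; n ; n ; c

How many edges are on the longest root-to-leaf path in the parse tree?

5

[List [E n] ; [List [E n] ; [List [E n] ; [List [E c]]]]]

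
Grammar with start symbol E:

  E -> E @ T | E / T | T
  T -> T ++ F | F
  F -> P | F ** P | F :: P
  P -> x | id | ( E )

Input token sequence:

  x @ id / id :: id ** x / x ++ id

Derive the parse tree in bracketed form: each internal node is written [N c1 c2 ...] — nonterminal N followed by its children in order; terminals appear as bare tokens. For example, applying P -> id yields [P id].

[E [E [E [E [T [F [P x]]]] @ [T [F [P id]]]] / [T [F [F [F [P id]] :: [P id]] ** [P x]]]] / [T [T [F [P x]]] ++ [F [P id]]]]

E
E / T
E / T / T
E @ T / T / T
T @ T / T / T
F @ T / T / T
P @ T / T / T
x @ T / T / T
x @ F / T / T
x @ P / T / T
x @ id / T / T
x @ id / F / T
x @ id / F ** P / T
x @ id / F :: P ** P / T
x @ id / P :: P ** P / T
x @ id / id :: P ** P / T
x @ id / id :: id ** P / T
x @ id / id :: id ** x / T
x @ id / id :: id ** x / T ++ F
x @ id / id :: id ** x / F ++ F
x @ id / id :: id ** x / P ++ F
x @ id / id :: id ** x / x ++ F
x @ id / id :: id ** x / x ++ P
x @ id / id :: id ** x / x ++ id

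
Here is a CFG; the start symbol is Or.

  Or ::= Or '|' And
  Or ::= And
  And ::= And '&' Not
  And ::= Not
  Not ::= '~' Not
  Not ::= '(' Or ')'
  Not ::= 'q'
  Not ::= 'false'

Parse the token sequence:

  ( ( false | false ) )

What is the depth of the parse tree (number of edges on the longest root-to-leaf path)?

[Or [And [Not ( [Or [And [Not ( [Or [Or [And [Not false]]] | [And [Not false]]] )]]] )]]]

10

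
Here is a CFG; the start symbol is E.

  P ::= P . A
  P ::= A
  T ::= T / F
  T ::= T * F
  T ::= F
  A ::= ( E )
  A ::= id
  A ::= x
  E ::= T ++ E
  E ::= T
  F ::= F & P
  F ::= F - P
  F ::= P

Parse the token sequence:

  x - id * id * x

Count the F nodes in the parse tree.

4

[E [T [T [T [F [F [P [A x]]] - [P [A id]]]] * [F [P [A id]]]] * [F [P [A x]]]]]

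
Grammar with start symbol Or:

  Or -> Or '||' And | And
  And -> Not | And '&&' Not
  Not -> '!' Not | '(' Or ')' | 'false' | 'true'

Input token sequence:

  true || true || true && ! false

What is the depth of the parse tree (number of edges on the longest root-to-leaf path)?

5

[Or [Or [Or [And [Not true]]] || [And [Not true]]] || [And [And [Not true]] && [Not ! [Not false]]]]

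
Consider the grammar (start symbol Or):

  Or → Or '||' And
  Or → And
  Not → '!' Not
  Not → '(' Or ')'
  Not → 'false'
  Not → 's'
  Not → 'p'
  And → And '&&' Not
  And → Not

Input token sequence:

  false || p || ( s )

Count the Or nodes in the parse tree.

4

[Or [Or [Or [And [Not false]]] || [And [Not p]]] || [And [Not ( [Or [And [Not s]]] )]]]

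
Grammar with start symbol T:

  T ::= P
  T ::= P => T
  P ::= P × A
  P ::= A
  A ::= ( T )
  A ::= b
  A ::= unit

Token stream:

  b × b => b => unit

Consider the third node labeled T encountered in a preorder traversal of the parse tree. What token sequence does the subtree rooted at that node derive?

[T [P [P [A b]] × [A b]] => [T [P [A b]] => [T [P [A unit]]]]]

unit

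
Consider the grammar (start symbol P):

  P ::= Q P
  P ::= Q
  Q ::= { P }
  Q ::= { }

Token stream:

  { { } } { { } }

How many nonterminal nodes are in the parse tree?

[P [Q { [P [Q { }]] }] [P [Q { [P [Q { }]] }]]]

8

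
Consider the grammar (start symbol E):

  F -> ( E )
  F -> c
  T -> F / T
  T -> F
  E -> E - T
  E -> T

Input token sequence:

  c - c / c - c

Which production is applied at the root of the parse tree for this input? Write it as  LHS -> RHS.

E -> E - T

[E [E [E [T [F c]]] - [T [F c] / [T [F c]]]] - [T [F c]]]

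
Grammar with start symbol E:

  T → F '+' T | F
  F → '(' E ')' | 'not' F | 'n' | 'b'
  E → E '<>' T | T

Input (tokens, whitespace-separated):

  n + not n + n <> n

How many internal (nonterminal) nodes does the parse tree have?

11

[E [E [T [F n] + [T [F not [F n]] + [T [F n]]]]] <> [T [F n]]]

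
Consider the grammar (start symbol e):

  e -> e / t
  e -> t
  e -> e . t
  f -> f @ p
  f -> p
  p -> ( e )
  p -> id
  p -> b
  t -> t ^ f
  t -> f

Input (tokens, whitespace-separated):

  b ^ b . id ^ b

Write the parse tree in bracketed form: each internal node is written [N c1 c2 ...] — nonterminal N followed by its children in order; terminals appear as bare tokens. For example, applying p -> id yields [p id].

[e [e [t [t [f [p b]]] ^ [f [p b]]]] . [t [t [f [p id]]] ^ [f [p b]]]]

e
e . t
t . t
t ^ f . t
f ^ f . t
p ^ f . t
b ^ f . t
b ^ p . t
b ^ b . t
b ^ b . t ^ f
b ^ b . f ^ f
b ^ b . p ^ f
b ^ b . id ^ f
b ^ b . id ^ p
b ^ b . id ^ b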